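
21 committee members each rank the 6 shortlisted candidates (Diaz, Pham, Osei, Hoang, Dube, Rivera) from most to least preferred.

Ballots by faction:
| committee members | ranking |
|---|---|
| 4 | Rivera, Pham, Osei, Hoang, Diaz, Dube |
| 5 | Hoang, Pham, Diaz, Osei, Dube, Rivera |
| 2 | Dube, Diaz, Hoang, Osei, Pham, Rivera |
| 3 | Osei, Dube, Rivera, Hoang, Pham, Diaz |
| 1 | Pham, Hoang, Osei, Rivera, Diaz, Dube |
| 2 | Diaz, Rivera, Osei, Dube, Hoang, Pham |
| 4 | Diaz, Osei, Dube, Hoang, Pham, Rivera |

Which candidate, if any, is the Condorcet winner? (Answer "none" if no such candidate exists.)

none

Head-to-head results (21 committee members):
Diaz vs Pham: Pham, 13–8.
Diaz vs Osei: Diaz preferred on 5+2+2+4 = 13 ballots; Diaz wins 13–8.
Diaz vs Hoang: Hoang, 13–8.
Diaz vs Dube: Diaz, 16–5.
Diaz vs Rivera: Diaz preferred on 5+2+2+4 = 13 ballots; Diaz wins 13–8.
Pham vs Osei: Pham is ranked higher on 4+5+1 = 10 ballots, Osei on 11. Osei wins 11–10.
Pham–Hoang: Hoang 16–5.
Pham vs Dube: 10 to 11, Dube.
Pham–Rivera: Pham 12–9.
Osei vs Hoang: Osei, 13–8.
Osei vs Dube: Osei is ranked higher on 4+5+3+1+2+4 = 19 ballots, Dube on 2. Osei wins 19–2.
Osei vs Rivera: 5+2+3+1+4 = 15 for Osei, 6 for Rivera — Osei by 15–6.
Hoang vs Dube: Hoang is ranked higher on 4+5+1 = 10 ballots, Dube on 11. Dube wins 11–10.
Hoang vs Rivera: Hoang is ranked higher on 5+2+1+4 = 12 ballots, Rivera on 9. Hoang wins 12–9.
Dube vs Rivera: Dube is ranked higher on 5+2+3+4 = 14 ballots, Rivera on 7. Dube wins 14–7.
No candidate is unbeaten: Diaz loses to Pham; Pham loses to Osei; Osei loses to Diaz; Hoang loses to Osei; Dube loses to Diaz; Rivera loses to Diaz. In particular Diaz → Osei → Pham → Diaz is a majority cycle — no Condorcet winner exists.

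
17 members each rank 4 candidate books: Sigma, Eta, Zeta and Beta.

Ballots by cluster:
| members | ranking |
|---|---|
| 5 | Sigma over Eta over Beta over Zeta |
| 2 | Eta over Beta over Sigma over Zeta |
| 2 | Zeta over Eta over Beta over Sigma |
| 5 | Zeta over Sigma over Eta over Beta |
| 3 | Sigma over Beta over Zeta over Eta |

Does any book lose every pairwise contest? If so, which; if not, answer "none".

none

Head-to-head results (17 members):
Sigma vs Eta: Sigma wins 13–4.
Sigma vs Zeta: Sigma preferred on 5+2+3 = 10 ballots; Sigma wins 10–7.
Sigma vs Beta: Sigma is ranked higher on 5+5+3 = 13 ballots, Beta on 4. Sigma wins 13–4.
Eta vs Zeta: Eta is ranked higher on 5+2 = 7 ballots, Zeta on 10. Zeta wins 10–7.
Eta–Beta: Eta 14–3.
Zeta vs Beta: 7 to 10, Beta.
No book is winless: Sigma beats Eta; Eta beats Beta; Zeta beats Eta; Beta beats Zeta. There is no Condorcet loser.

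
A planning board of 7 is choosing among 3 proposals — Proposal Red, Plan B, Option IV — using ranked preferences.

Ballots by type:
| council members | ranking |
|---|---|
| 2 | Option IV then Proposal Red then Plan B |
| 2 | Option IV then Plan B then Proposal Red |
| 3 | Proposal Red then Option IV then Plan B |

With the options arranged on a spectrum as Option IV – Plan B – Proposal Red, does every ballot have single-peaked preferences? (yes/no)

Axis positions: Option IV=1, Plan B=2, Proposal Red=3.
Type 1: ranking walks positions 1-3-2; Proposal Red is ranked above Plan B even though Plan B lies between Proposal Red and the peak Option IV on the axis — preferences dip and rise again. Not single-peaked.
Type 2 (peak Option IV at position 1): ranking walks positions 1-2-3, expanding outward from the peak — single-peaked.
Type 3: ranking walks positions 3-1-2; Option IV is ranked above Plan B even though Plan B lies between Option IV and the peak Proposal Red on the axis — preferences dip and rise again. Not single-peaked.
Type 1 violates single-peakedness, so the profile is not single-peaked on this axis.

no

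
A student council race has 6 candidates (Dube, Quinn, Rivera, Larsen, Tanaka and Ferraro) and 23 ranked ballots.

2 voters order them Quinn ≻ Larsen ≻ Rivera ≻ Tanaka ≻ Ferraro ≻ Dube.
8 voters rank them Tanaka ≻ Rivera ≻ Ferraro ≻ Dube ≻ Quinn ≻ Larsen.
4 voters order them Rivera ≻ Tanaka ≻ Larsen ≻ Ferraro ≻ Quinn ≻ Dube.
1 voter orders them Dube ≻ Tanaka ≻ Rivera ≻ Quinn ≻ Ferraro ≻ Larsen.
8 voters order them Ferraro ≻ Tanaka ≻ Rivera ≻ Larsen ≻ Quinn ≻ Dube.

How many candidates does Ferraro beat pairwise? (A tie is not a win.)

Ferraro against each rival (23 voters):
Ferraro vs Dube: 22 to 1, Ferraro.
Ferraro–Quinn: Ferraro 20–3.
Ferraro vs Rivera: Rivera wins 15–8.
Ferraro vs Larsen: Ferraro wins 17–6.
Ferraro vs Tanaka: Tanaka, 15–8.
Ferraro beats Dube, Quinn, Larsen; loses to Rivera, Tanaka — 3 pairwise wins.

3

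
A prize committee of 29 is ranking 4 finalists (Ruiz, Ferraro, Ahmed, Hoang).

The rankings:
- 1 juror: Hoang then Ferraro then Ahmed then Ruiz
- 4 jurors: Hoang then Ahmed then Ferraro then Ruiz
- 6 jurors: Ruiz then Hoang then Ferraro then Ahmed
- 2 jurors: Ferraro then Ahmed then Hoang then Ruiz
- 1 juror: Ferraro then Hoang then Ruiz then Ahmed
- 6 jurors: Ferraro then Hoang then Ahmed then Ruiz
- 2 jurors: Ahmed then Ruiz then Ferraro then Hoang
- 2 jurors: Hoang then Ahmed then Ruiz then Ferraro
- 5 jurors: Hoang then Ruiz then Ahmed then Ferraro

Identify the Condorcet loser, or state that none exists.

none

Head-to-head results (29 jurors):
Ruiz–Ferraro: Ruiz 15–14.
Ruiz vs Ahmed: 12 to 17, Ahmed.
Ruiz–Hoang: Hoang 21–8.
Ferraro vs Ahmed: Ferraro wins 16–13.
Ferraro vs Hoang: Hoang wins 18–11.
Ahmed vs Hoang: Hoang, 25–4.
Each nominee has at least one pairwise win (Ruiz beats Ferraro; Ferraro beats Ahmed; Ahmed beats Ruiz; Hoang beats Ruiz) — no Condorcet loser.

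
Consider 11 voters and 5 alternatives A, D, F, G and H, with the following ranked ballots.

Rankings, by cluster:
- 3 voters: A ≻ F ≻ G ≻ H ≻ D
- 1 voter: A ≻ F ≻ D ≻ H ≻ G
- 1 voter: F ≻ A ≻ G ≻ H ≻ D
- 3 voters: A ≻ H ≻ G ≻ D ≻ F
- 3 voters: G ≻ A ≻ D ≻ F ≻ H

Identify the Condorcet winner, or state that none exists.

Check each pair by majority over 11 ballots:
A vs D: A wins 11–0.
A vs F: A, 10–1.
A vs G: A, 8–3.
A vs H: A, 11–0.
D vs F: D, 6–5.
D vs G: G wins 10–1.
D vs H: H, 7–4.
F vs G: G wins 6–5.
F–H: F 8–3.
G–H: G 7–4.
Only A has no losses; A is the Condorcet winner.

A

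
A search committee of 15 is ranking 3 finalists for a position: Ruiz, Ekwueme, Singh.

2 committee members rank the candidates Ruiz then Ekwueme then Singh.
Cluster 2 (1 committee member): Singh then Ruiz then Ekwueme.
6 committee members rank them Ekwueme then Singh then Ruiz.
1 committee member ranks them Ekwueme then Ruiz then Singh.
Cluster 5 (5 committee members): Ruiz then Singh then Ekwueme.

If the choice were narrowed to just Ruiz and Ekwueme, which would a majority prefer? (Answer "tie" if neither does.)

Ruiz

Ballots ranking Ruiz above Ekwueme: 2 + 1 + 5 = 8.
Ballots ranking Ekwueme above Ruiz: 15 − 8 = 7.
Ruiz wins the head-to-head 8–7.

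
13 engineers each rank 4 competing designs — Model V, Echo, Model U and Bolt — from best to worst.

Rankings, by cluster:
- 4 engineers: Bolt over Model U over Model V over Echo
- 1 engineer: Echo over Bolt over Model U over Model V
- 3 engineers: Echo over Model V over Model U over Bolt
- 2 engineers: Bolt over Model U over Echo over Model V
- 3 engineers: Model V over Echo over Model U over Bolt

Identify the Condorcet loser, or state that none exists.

none

Head-to-head results (13 engineers):
Model V–Echo: Model V 7–6.
Model V vs Model U: Model V is ranked higher on 3+3 = 6 ballots, Model U on 7. Model U wins 7–6.
Model V vs Bolt: 3+3 = 6 for Model V, 7 for Bolt — Bolt by 7–6.
Echo vs Model U: Echo preferred on 1+3+3 = 7 ballots; Echo wins 7–6.
Echo vs Bolt: Echo is ranked higher on 1+3+3 = 7 ballots, Bolt on 6. Echo wins 7–6.
Model U vs Bolt: Model U is ranked higher on 3+3 = 6 ballots, Bolt on 7. Bolt wins 7–6.
Every design wins at least one matchup (Model V beats Echo; Echo beats Model U; Model U beats Model V; Bolt beats Model V), so there is no Condorcet loser.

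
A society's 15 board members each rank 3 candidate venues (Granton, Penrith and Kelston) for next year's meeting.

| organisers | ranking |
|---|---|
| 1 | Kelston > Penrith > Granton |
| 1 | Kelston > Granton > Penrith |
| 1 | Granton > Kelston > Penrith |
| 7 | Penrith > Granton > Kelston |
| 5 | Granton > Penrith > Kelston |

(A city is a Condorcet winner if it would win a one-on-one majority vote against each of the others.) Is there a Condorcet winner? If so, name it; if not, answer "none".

Penrith

Pairwise majorities:
Granton vs Penrith: Granton is ranked higher on 1+1+5 = 7 ballots, Penrith on 8. Penrith wins 8–7.
Granton vs Kelston: Granton is ranked higher on 1+7+5 = 13 ballots, Kelston on 2. Granton wins 13–2.
Penrith vs Kelston: Penrith is ranked higher on 7+5 = 12 ballots, Kelston on 3. Penrith wins 12–3.
Penrith beats each of Granton, Kelston — Penrith is the Condorcet winner.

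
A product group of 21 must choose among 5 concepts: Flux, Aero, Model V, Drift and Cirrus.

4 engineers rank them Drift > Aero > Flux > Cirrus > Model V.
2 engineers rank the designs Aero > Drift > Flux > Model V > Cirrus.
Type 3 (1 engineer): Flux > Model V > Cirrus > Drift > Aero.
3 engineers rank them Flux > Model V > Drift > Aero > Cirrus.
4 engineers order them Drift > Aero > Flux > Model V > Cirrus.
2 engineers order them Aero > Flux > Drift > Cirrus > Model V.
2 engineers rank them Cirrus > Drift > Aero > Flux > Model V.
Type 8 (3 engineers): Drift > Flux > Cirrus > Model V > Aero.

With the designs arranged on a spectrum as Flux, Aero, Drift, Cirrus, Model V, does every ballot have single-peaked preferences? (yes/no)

no

Axis positions: Flux=1, Aero=2, Drift=3, Cirrus=4, Model V=5.
Type 1 (peak Drift at position 3): ranking walks positions 3-2-1-4-5, expanding outward from the peak — single-peaked.
Type 2: ranking walks positions 2-3-1-5-4; Model V is ranked above Cirrus even though Cirrus lies between Model V and the peak Aero on the axis — preferences dip and rise again. Not single-peaked.
Type 3: ranking walks positions 1-5-4-3-2; Model V is ranked above Aero even though Aero lies between Model V and the peak Flux on the axis — preferences dip and rise again. Not single-peaked.
Type 4: ranking walks positions 1-5-3-2-4; Model V is ranked above Aero even though Aero lies between Model V and the peak Flux on the axis — preferences dip and rise again. Not single-peaked.
Type 5: ranking walks positions 3-2-1-5-4; Model V is ranked above Cirrus even though Cirrus lies between Model V and the peak Drift on the axis — preferences dip and rise again. Not single-peaked.
Type 6 (peak Aero at position 2): ranking walks positions 2-1-3-4-5, expanding outward from the peak — single-peaked.
Type 7 (peak Cirrus at position 4): ranking walks positions 4-3-2-1-5, expanding outward from the peak — single-peaked.
Type 8: ranking walks positions 3-1-4-5-2; Flux is ranked above Aero even though Aero lies between Flux and the peak Drift on the axis — preferences dip and rise again. Not single-peaked.
Type 2 violates single-peakedness, so the profile is not single-peaked on this axis.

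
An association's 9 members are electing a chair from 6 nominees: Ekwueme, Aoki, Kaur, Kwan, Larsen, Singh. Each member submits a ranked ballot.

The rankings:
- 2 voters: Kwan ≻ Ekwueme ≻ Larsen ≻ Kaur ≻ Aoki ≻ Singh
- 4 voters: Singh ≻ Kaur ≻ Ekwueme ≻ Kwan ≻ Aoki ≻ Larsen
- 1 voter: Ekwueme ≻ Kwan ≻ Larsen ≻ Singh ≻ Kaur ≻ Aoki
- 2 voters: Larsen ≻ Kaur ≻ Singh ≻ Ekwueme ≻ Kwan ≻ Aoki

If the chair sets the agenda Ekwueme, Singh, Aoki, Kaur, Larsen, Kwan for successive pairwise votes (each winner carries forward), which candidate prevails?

Kwan

Round 1: Ekwueme vs Singh — 3–6, Singh advances.
Round 2: Singh vs Aoki — 7–2, Singh advances.
Round 3: Singh vs Kaur — 5–4, Singh advances.
Round 4: Singh vs Larsen — 4–5, Larsen advances.
Round 5: Larsen vs Kwan — 2–7, Kwan advances.
Kwan survives the agenda.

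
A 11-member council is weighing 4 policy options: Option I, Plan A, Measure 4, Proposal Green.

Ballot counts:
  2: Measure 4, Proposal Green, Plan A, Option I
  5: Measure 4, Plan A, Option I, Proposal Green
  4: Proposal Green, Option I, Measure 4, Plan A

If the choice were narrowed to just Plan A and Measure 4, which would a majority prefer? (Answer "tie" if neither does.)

Measure 4

No ballot ranks Plan A above Measure 4: 0.
Ballots ranking Measure 4 above Plan A: 11 − 0 = 11.
Measure 4 wins the head-to-head 11–0.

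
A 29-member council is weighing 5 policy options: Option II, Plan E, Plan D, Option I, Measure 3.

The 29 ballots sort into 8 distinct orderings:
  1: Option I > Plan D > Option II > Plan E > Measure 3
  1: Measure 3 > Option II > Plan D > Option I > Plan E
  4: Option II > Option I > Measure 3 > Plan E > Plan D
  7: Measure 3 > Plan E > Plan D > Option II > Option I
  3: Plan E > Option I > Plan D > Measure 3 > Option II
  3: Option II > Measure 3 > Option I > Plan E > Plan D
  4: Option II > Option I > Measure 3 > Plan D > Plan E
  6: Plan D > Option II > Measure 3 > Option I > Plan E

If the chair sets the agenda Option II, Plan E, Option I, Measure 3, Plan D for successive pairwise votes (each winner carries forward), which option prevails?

Round 1: Option II vs Plan E — 19–10, Option II advances.
Round 2: Option II vs Option I — 25–4, Option II advances.
Round 3: Option II vs Measure 3 — 18–11, Option II advances.
Round 4: Option II vs Plan D — 12–17, Plan D advances.
Plan D survives the agenda.

Plan D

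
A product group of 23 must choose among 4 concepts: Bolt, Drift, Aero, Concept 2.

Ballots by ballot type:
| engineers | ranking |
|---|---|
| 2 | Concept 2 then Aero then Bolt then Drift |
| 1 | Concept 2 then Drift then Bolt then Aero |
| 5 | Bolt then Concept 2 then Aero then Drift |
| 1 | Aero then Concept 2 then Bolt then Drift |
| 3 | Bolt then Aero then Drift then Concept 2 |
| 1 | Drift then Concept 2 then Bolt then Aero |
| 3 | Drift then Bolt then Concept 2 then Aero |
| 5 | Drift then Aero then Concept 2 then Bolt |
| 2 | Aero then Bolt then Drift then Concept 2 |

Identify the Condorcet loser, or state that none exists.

Head-to-head results (23 engineers):
Bolt vs Drift: Bolt, 13–10.
Bolt vs Aero: Bolt preferred on 1+5+3+1+3 = 13 ballots; Bolt wins 13–10.
Bolt vs Concept 2: Bolt wins 13–10.
Drift vs Aero: Aero wins 13–10.
Drift vs Concept 2: Drift, 14–9.
Aero–Concept 2: Concept 2 12–11.
Every design wins at least one matchup (Bolt beats Drift; Drift beats Concept 2; Aero beats Drift; Concept 2 beats Aero), so there is no Condorcet loser.

none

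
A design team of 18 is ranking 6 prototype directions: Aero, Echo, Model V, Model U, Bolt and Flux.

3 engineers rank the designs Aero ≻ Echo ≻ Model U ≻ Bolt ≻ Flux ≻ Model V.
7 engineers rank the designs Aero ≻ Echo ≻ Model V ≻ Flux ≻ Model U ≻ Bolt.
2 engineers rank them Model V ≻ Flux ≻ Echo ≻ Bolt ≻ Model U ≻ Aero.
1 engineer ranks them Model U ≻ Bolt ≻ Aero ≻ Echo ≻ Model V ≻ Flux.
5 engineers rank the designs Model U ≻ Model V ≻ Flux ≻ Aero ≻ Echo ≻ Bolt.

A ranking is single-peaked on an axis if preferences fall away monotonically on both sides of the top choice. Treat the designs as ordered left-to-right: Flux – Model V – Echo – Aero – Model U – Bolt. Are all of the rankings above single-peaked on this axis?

Axis positions: Flux=1, Model V=2, Echo=3, Aero=4, Model U=5, Bolt=6.
Cluster 1: ranking walks positions 4-3-5-6-1-2; Flux is ranked above Model V even though Model V lies between Flux and the peak Aero on the axis — preferences dip and rise again. Not single-peaked.
Cluster 2 (peak Aero at position 4): ranking walks positions 4-3-2-1-5-6, expanding outward from the peak — single-peaked.
Cluster 3: ranking walks positions 2-1-3-6-5-4; Bolt is ranked above Aero even though Aero lies between Bolt and the peak Model V on the axis — preferences dip and rise again. Not single-peaked.
Cluster 4 (peak Model U at position 5): ranking walks positions 5-6-4-3-2-1, expanding outward from the peak — single-peaked.
Cluster 5: ranking walks positions 5-2-1-4-3-6; Model V is ranked above Aero even though Aero lies between Model V and the peak Model U on the axis — preferences dip and rise again. Not single-peaked.
Cluster 1 violates single-peakedness, so the profile is not single-peaked on this axis.

no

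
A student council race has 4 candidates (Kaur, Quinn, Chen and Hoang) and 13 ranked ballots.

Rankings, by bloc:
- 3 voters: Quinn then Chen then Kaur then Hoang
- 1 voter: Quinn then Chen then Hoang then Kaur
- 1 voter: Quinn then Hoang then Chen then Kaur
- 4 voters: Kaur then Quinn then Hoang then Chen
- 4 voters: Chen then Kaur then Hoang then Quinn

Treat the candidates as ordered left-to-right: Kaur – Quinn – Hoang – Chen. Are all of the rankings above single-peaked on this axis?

no

Axis positions: Kaur=1, Quinn=2, Hoang=3, Chen=4.
Bloc 1: ranking walks positions 2-4-1-3; Chen is ranked above Hoang even though Hoang lies between Chen and the peak Quinn on the axis — preferences dip and rise again. Not single-peaked.
Bloc 2: ranking walks positions 2-4-3-1; Chen is ranked above Hoang even though Hoang lies between Chen and the peak Quinn on the axis — preferences dip and rise again. Not single-peaked.
Bloc 3 (peak Quinn at position 2): ranking walks positions 2-3-4-1, expanding outward from the peak — single-peaked.
Bloc 4 (peak Kaur at position 1): ranking walks positions 1-2-3-4, expanding outward from the peak — single-peaked.
Bloc 5: ranking walks positions 4-1-3-2; Kaur is ranked above Hoang even though Hoang lies between Kaur and the peak Chen on the axis — preferences dip and rise again. Not single-peaked.
Bloc 1 violates single-peakedness, so the profile is not single-peaked on this axis.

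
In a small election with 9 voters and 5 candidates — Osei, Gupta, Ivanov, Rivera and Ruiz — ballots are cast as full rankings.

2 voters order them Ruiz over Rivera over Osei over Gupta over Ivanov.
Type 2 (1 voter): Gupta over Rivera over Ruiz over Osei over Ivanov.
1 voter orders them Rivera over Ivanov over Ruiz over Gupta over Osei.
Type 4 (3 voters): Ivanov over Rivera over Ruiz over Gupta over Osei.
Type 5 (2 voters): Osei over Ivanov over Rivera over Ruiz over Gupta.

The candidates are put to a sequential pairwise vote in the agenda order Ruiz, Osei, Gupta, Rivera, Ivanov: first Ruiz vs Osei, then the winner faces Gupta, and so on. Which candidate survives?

Round 1: Ruiz vs Osei — 7–2, Ruiz advances.
Round 2: Ruiz vs Gupta — 8–1, Ruiz advances.
Round 3: Ruiz vs Rivera — 2–7, Rivera advances.
Round 4: Rivera vs Ivanov — 4–5, Ivanov advances.
The agenda winner is Ivanov.

Ivanov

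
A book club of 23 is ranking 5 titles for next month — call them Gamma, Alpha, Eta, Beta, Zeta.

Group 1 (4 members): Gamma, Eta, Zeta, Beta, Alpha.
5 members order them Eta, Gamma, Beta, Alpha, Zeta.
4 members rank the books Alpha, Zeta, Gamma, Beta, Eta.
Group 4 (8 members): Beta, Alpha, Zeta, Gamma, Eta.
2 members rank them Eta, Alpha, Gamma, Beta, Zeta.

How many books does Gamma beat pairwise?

2

Gamma against each rival (23 members):
Gamma vs Alpha: Gamma preferred on 4+5 = 9 ballots; Alpha wins 14–9.
Gamma–Eta: Gamma 16–7.
Gamma vs Beta: Gamma, 15–8.
Gamma vs Zeta: Zeta wins 12–11.
Gamma beats Eta, Beta; loses to Alpha, Zeta — 2 pairwise wins.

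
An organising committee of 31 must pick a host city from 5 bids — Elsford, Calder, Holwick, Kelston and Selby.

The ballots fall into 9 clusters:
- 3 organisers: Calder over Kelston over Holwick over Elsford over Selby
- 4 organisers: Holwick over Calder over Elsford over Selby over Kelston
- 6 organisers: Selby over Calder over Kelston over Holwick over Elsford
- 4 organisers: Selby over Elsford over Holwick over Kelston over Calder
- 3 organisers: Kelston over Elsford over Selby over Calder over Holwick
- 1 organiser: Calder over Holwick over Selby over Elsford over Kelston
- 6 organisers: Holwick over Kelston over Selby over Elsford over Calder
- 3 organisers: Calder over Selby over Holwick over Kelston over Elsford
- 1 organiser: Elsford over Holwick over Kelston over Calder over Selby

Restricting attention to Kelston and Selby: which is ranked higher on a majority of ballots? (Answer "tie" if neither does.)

Ballots ranking Kelston above Selby: 3 + 3 + 6 + 1 = 13.
Ballots ranking Selby above Kelston: 31 − 13 = 18.
Selby wins the head-to-head 18–13.

Selby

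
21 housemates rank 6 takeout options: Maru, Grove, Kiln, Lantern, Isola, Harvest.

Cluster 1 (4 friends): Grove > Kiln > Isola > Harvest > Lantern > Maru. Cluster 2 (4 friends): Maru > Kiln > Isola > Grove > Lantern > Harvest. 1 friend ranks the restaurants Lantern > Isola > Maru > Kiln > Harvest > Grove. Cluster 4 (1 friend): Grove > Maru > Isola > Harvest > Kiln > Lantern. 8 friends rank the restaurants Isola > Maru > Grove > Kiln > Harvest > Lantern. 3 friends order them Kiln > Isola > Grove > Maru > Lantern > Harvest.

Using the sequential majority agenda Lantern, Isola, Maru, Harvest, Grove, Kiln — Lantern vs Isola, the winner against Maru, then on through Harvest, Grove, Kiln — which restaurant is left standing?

Kiln

Round 1: Lantern vs Isola — 1–20, Isola advances.
Round 2: Isola vs Maru — 16–5, Isola advances.
Round 3: Isola vs Harvest — 21–0, Isola advances.
Round 4: Isola vs Grove — 16–5, Isola advances.
Round 5: Isola vs Kiln — 10–11, Kiln advances.
The agenda winner is Kiln.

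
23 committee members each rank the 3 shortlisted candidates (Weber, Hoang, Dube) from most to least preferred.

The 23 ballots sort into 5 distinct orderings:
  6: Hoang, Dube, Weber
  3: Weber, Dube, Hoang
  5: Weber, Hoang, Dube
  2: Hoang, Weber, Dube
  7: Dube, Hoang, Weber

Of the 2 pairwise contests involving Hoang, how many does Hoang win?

Hoang against each rival (23 committee members):
Hoang vs Weber: Hoang, 15–8.
Hoang vs Dube: Hoang is ranked higher on 6+5+2 = 13 ballots, Dube on 10. Hoang wins 13–10.
Hoang beats Weber, Dube — 2 pairwise wins.

2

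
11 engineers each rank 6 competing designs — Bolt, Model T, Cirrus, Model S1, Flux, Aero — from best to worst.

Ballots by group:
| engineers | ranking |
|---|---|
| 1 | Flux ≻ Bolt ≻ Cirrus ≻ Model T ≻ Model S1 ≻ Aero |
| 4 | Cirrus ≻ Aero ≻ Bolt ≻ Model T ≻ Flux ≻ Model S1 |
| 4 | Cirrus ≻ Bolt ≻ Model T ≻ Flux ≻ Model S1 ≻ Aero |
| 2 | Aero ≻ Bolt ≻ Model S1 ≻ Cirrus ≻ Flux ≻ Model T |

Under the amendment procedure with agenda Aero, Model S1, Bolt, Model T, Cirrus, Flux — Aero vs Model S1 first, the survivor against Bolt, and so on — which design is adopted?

Cirrus

Round 1: Aero vs Model S1 — 6–5, Aero advances.
Round 2: Aero vs Bolt — 6–5, Aero advances.
Round 3: Aero vs Model T — 6–5, Aero advances.
Round 4: Aero vs Cirrus — 2–9, Cirrus advances.
Round 5: Cirrus vs Flux — 10–1, Cirrus advances.
Cirrus survives the agenda.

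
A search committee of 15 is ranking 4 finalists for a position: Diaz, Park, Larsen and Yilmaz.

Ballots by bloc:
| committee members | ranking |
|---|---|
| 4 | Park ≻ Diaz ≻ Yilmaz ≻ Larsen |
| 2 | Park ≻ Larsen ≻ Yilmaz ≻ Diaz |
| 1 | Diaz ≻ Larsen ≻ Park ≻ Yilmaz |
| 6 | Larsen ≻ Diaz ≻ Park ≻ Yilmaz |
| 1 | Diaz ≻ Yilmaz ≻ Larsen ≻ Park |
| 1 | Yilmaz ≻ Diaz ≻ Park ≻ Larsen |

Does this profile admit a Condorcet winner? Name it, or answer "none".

Head-to-head results (15 committee members):
Diaz vs Park: Diaz preferred on 1+6+1+1 = 9 ballots; Diaz wins 9–6.
Diaz vs Larsen: Diaz is ranked higher on 4+1+1+1 = 7 ballots, Larsen on 8. Larsen wins 8–7.
Diaz vs Yilmaz: Diaz, 12–3.
Park vs Larsen: 4+2+1 = 7 for Park, 8 for Larsen — Larsen by 8–7.
Park vs Yilmaz: Park, 13–2.
Larsen vs Yilmaz: 2+1+6 = 9 for Larsen, 6 for Yilmaz — Larsen by 9–6.
Larsen beats each of Diaz, Park, Yilmaz — Larsen is the Condorcet winner.

Larsen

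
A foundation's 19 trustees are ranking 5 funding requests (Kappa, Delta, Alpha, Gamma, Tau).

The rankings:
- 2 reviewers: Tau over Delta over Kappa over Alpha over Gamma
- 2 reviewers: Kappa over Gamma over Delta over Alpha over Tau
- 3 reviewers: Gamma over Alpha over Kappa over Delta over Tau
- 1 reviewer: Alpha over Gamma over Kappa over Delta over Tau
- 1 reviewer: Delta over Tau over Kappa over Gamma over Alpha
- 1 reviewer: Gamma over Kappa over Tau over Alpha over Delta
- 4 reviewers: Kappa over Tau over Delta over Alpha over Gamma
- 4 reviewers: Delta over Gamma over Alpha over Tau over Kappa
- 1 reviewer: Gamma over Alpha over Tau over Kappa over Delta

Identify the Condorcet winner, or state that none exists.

Check each pair by majority over 19 ballots:
Kappa vs Delta: Kappa preferred on 2+3+1+1+4+1 = 12 ballots; Kappa wins 12–7.
Kappa vs Alpha: 2+2+1+1+4 = 10 for Kappa, 9 for Alpha — Kappa by 10–9.
Kappa vs Gamma: 2+2+1+4 = 9 for Kappa, 10 for Gamma — Gamma by 10–9.
Kappa vs Tau: 11 to 8, Kappa.
Delta vs Alpha: Delta is ranked higher on 2+2+1+4+4 = 13 ballots, Alpha on 6. Delta wins 13–6.
Delta vs Gamma: 2+1+4+4 = 11 for Delta, 8 for Gamma — Delta by 11–8.
Delta vs Tau: 2+3+1+1+4 = 11 for Delta, 8 for Tau — Delta by 11–8.
Alpha vs Gamma: Alpha is ranked higher on 2+1+4 = 7 ballots, Gamma on 12. Gamma wins 12–7.
Alpha vs Tau: 11 to 8, Alpha.
Gamma vs Tau: 12 to 7, Gamma.
Each project drops at least one matchup (Kappa loses to Gamma; Delta loses to Kappa; Alpha loses to Kappa; Gamma loses to Delta; Tau loses to Kappa); the cycle Kappa beats Delta beats Gamma beats Kappa rules out a Condorcet winner.

none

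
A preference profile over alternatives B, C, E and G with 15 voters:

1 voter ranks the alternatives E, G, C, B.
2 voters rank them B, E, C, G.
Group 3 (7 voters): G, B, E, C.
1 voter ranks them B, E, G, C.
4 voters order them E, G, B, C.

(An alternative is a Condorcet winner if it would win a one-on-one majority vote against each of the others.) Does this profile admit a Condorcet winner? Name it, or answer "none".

Pairwise majorities:
B vs C: B wins 14–1.
B vs E: B, 10–5.
B vs G: G, 12–3.
C–E: E 15–0.
C vs G: G, 13–2.
E vs G: E wins 8–7.
Each alternative drops at least one matchup (B loses to G; C loses to B; E loses to B; G loses to E); the cycle B beats E beats G beats B rules out a Condorcet winner.

none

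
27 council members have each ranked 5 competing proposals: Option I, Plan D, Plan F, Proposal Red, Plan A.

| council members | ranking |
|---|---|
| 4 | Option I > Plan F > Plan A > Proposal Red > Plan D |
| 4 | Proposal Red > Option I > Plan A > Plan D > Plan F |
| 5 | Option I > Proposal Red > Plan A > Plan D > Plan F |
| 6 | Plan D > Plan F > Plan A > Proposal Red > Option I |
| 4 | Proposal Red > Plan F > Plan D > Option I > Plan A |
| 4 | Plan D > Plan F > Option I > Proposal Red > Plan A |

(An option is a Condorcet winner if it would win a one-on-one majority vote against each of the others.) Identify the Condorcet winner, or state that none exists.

none

Head-to-head results (27 council members):
Option I vs Plan D: Plan D wins 14–13.
Option I vs Plan F: Plan F, 14–13.
Option I–Proposal Red: Proposal Red 14–13.
Option I vs Plan A: Option I preferred on 4+4+5+4+4 = 21 ballots; Option I wins 21–6.
Plan D vs Plan F: Plan D, 19–8.
Plan D vs Proposal Red: 10 to 17, Proposal Red.
Plan D vs Plan A: Plan D wins 14–13.
Plan F–Proposal Red: Plan F 14–13.
Plan F vs Plan A: Plan F is ranked higher on 4+6+4+4 = 18 ballots, Plan A on 9. Plan F wins 18–9.
Proposal Red vs Plan A: Proposal Red, 17–10.
No option is unbeaten: Option I loses to Plan D; Plan D loses to Proposal Red; Plan F loses to Plan D; Proposal Red loses to Plan F; Plan A loses to Option I. In particular Plan D > Plan F > Proposal Red > Plan D is a majority cycle — no Condorcet winner exists.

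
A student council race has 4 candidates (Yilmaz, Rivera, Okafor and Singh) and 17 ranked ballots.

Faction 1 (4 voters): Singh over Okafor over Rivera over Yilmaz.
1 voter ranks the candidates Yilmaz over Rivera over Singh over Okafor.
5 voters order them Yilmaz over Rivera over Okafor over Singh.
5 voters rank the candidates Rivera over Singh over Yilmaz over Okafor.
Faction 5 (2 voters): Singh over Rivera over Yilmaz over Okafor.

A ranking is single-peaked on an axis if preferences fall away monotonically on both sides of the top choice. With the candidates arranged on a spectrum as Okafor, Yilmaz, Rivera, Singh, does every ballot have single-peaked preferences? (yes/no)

Axis positions: Okafor=1, Yilmaz=2, Rivera=3, Singh=4.
Faction 1: ranking walks positions 4-1-3-2; Okafor is ranked above Rivera even though Rivera lies between Okafor and the peak Singh on the axis — preferences dip and rise again. Not single-peaked.
Faction 2 (peak Yilmaz at position 2): ranking walks positions 2-3-4-1, expanding outward from the peak — single-peaked.
Faction 3 (peak Yilmaz at position 2): ranking walks positions 2-3-1-4, expanding outward from the peak — single-peaked.
Faction 4 (peak Rivera at position 3): ranking walks positions 3-4-2-1, expanding outward from the peak — single-peaked.
Faction 5 (peak Singh at position 4): ranking walks positions 4-3-2-1, expanding outward from the peak — single-peaked.
Faction 1 violates single-peakedness, so the profile is not single-peaked on this axis.

no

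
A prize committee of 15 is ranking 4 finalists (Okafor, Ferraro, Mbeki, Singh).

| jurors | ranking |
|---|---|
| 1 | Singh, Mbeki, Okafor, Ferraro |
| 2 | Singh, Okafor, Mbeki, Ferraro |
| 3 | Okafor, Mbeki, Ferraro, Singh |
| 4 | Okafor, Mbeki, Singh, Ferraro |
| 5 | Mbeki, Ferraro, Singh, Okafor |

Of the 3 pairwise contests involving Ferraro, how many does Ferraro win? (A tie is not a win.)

Ferraro against each rival (15 jurors):
Ferraro vs Okafor: Ferraro is ranked higher on 5 ballots, Okafor on 10. Okafor wins 10–5.
Ferraro vs Mbeki: Mbeki wins 15–0.
Ferraro vs Singh: Ferraro preferred on 3+5 = 8 ballots; Ferraro wins 8–7.
Ferraro beats Singh; loses to Okafor, Mbeki — 1 pairwise win.

1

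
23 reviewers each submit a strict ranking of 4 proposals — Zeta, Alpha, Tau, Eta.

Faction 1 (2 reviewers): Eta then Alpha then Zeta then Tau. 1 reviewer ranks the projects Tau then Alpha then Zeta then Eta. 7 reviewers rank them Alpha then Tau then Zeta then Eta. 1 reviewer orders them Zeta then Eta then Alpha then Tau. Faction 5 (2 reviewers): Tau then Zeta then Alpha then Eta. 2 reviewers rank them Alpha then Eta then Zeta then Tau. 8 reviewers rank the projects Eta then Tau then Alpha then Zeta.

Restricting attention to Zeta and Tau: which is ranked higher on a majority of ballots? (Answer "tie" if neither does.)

Tau

Ballots ranking Zeta above Tau: 2 + 1 + 2 = 5.
Ballots ranking Tau above Zeta: 23 − 5 = 18.
Tau wins the head-to-head 18–5.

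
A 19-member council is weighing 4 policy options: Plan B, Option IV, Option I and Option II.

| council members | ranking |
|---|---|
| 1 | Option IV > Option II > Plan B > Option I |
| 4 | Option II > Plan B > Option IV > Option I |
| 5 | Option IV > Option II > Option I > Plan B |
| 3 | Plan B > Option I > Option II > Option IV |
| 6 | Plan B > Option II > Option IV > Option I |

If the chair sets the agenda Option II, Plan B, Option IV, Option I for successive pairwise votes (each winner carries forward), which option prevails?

Round 1: Option II vs Plan B — 10–9, Option II advances.
Round 2: Option II vs Option IV — 13–6, Option II advances.
Round 3: Option II vs Option I — 16–3, Option II advances.
Option II survives the agenda.

Option II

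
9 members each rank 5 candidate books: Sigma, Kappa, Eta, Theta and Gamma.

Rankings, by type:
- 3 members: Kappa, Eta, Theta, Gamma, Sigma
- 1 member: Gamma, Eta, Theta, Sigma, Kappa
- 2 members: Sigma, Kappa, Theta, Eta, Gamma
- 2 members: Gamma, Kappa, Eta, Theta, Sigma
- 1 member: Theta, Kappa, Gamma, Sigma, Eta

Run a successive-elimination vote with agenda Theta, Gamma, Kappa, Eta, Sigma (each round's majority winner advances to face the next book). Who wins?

Round 1: Theta vs Gamma — 6–3, Theta advances.
Round 2: Theta vs Kappa — 2–7, Kappa advances.
Round 3: Kappa vs Eta — 8–1, Kappa advances.
Round 4: Kappa vs Sigma — 6–3, Kappa advances.
The agenda winner is Kappa.

Kappa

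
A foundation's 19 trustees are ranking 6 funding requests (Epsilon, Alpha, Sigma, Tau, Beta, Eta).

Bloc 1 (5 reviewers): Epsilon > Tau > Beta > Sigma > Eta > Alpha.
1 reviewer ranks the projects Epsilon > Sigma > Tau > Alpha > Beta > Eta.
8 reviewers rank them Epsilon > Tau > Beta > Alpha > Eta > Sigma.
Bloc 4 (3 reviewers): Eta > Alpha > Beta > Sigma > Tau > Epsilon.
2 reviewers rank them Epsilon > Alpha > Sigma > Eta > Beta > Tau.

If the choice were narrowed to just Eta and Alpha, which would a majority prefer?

Alpha

Ballots ranking Eta above Alpha: 5 + 3 = 8.
Ballots ranking Alpha above Eta: 19 − 8 = 11.
Alpha wins the head-to-head 11–8.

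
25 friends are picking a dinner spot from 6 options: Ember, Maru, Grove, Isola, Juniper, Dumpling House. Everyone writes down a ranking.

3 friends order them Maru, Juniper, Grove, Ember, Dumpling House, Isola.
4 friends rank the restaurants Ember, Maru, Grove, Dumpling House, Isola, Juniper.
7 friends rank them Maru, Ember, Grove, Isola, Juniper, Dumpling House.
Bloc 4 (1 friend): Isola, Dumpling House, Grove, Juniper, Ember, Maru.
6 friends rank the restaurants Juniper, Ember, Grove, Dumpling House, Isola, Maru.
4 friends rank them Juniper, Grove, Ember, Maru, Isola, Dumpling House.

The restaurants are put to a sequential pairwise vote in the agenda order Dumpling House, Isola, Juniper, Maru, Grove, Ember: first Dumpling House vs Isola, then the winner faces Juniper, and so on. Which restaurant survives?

Ember

Round 1: Dumpling House vs Isola — 13–12, Dumpling House advances.
Round 2: Dumpling House vs Juniper — 5–20, Juniper advances.
Round 3: Juniper vs Maru — 11–14, Maru advances.
Round 4: Maru vs Grove — 14–11, Maru advances.
Round 5: Maru vs Ember — 10–15, Ember advances.
Ember survives the agenda.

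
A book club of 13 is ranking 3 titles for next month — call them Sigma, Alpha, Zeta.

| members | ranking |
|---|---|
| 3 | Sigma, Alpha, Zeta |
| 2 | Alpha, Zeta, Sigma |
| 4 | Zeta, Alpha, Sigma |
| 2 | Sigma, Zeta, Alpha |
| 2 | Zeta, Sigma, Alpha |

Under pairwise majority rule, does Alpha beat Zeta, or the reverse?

Zeta

Ballots ranking Alpha above Zeta: 3 + 2 = 5.
Ballots ranking Zeta above Alpha: 13 − 5 = 8.
Zeta wins the head-to-head 8–5.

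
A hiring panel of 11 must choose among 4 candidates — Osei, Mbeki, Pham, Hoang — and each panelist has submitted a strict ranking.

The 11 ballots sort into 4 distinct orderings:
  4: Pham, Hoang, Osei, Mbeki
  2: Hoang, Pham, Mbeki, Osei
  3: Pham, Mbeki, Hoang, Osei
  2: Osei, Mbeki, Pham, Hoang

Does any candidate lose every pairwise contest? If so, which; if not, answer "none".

Mbeki

Head-to-head results (11 committee members):
Osei–Mbeki: Osei 6–5.
Osei vs Pham: 2 for Osei, 9 for Pham — Pham by 9–2.
Osei vs Hoang: Hoang, 9–2.
Mbeki–Pham: Pham 9–2.
Mbeki vs Hoang: Hoang, 6–5.
Pham vs Hoang: 9 to 2, Pham.
Mbeki is beaten in every head-to-head and is the Condorcet loser.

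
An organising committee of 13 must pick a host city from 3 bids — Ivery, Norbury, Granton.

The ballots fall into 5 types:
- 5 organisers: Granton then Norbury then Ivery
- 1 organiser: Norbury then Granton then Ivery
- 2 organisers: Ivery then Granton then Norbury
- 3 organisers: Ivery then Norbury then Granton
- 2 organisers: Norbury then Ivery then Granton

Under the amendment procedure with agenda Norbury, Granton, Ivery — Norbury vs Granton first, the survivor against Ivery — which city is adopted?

Ivery

Round 1: Norbury vs Granton — 6–7, Granton advances.
Round 2: Granton vs Ivery — 6–7, Ivery advances.
Ivery survives the agenda.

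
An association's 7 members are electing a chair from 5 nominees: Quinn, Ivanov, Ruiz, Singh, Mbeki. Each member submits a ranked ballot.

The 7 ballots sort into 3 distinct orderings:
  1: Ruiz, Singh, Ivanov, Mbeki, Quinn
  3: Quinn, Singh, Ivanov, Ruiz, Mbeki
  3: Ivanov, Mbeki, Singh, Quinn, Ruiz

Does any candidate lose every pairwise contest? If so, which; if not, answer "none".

none

Pairwise majorities:
Quinn–Ivanov: Ivanov 4–3.
Quinn vs Ruiz: 6 to 1, Quinn.
Quinn vs Singh: Singh, 4–3.
Quinn vs Mbeki: Mbeki wins 4–3.
Ivanov vs Ruiz: Ivanov, 6–1.
Ivanov vs Singh: Singh, 4–3.
Ivanov vs Mbeki: Ivanov, 7–0.
Ruiz vs Singh: 1 for Ruiz, 6 for Singh — Singh by 6–1.
Ruiz vs Mbeki: Ruiz preferred on 1+3 = 4 ballots; Ruiz wins 4–3.
Singh vs Mbeki: Singh, 4–3.
Every candidate wins at least one matchup (Quinn beats Ruiz; Ivanov beats Quinn; Ruiz beats Mbeki; Singh beats Quinn; Mbeki beats Quinn), so there is no Condorcet loser.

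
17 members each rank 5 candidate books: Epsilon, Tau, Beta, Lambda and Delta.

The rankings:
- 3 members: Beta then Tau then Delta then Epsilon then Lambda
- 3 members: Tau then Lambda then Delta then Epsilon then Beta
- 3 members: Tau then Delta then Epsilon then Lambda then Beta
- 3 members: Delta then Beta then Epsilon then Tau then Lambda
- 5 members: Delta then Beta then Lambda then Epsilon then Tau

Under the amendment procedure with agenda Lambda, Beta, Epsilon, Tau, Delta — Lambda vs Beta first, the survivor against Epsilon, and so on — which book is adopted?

Delta

Round 1: Lambda vs Beta — 6–11, Beta advances.
Round 2: Beta vs Epsilon — 11–6, Beta advances.
Round 3: Beta vs Tau — 11–6, Beta advances.
Round 4: Beta vs Delta — 3–14, Delta advances.
Delta survives the agenda.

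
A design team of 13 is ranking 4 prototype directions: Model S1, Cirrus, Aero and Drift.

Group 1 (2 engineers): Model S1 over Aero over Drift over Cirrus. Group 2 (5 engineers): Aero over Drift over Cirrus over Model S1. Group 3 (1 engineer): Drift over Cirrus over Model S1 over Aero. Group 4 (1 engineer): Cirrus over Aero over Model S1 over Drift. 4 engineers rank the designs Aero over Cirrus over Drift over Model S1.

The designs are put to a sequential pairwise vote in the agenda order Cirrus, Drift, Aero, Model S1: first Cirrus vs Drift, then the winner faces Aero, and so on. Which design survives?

Aero

Round 1: Cirrus vs Drift — 5–8, Drift advances.
Round 2: Drift vs Aero — 1–12, Aero advances.
Round 3: Aero vs Model S1 — 10–3, Aero advances.
Aero survives the agenda.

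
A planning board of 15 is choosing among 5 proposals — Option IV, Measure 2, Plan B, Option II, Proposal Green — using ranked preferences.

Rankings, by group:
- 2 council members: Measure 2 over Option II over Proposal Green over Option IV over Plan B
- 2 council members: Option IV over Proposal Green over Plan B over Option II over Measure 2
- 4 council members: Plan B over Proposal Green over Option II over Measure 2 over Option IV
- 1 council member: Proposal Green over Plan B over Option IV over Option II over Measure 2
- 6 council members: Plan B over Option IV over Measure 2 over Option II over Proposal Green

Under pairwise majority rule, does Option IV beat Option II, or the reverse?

Ballots ranking Option IV above Option II: 2 + 1 + 6 = 9.
Ballots ranking Option II above Option IV: 15 − 9 = 6.
Option IV wins the head-to-head 9–6.

Option IV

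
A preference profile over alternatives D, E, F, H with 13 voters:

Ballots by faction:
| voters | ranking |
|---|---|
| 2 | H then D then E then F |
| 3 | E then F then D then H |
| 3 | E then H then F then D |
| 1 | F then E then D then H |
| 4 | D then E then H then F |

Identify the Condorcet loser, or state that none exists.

none

Head-to-head results (13 voters):
D vs E: 2+4 = 6 for D, 7 for E — E by 7–6.
D vs F: F, 7–6.
D vs H: D, 8–5.
E vs F: E wins 12–1.
E vs H: E, 11–2.
F vs H: 3+1 = 4 for F, 9 for H — H by 9–4.
No alternative is winless: D beats H; E beats D; F beats D; H beats F. There is no Condorcet loser.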